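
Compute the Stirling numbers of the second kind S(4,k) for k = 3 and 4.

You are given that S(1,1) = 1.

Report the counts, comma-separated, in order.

i=2: T(2,1)=0+1·1=1 | T(2,2)=1+2·0=1
i=3: T(3,2)=1+2·1=3 | T(3,3)=1+3·0=1
i=4: T(4,3)=3+3·1=6 | T(4,4)=1+4·0=1
Read S(4,3) = 6, S(4,4) = 1.

6, 1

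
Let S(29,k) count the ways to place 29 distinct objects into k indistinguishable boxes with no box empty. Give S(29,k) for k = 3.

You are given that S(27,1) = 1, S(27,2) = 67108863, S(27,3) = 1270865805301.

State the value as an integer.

[28] T[28,2]:2*67108863+1=134217727 · T[28,3]:3*1270865805301+67108863=3812664524766
[29] T[29,3]:3*3812664524766+134217727=11438127792025
Read S(29,3) = 11438127792025.

11438127792025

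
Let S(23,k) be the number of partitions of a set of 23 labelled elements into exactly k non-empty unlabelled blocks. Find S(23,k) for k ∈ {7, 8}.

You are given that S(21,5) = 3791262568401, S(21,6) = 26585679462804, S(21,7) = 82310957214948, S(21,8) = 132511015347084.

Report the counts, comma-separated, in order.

4382641999117305, 9741955019900400

row 22: T[22][6]=6·26585679462804+3791262568401=163305339345225  T[22][7]=7·82310957214948+26585679462804=602762379967440  T[22][8]=8·132511015347084+82310957214948=1142399079991620
row 23: T[23][7]=7·602762379967440+163305339345225=4382641999117305  T[23][8]=8·1142399079991620+602762379967440=9741955019900400
Read S(23,7) = 4382641999117305, S(23,8) = 9741955019900400.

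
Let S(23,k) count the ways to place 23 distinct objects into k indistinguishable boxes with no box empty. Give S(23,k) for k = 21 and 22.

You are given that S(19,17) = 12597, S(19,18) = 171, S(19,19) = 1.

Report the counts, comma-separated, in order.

28336, 253

r20: T_20,18=18×171+12597=15675; T_20,19=19×1+171=190; T_20,20=20×0+1=1
r21: T_21,19=19×190+15675=19285; T_21,20=20×1+190=210; T_21,21=21×0+1=1
r22: T_22,20=20×210+19285=23485; T_22,21=21×1+210=231; T_22,22=22×0+1=1
r23: T_23,21=21×231+23485=28336; T_23,22=22×1+231=253
Read S(23,21) = 28336, S(23,22) = 253.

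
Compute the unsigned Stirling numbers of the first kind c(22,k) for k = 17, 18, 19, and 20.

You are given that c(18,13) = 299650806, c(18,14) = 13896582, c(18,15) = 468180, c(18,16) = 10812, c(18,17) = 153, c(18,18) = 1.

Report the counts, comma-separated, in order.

r19: T_19,14=18×13896582+299650806=549789282; T_19,15=18×468180+13896582=22323822; T_19,16=18×10812+468180=662796; T_19,17=18×153+10812=13566; T_19,18=18×1+153=171; T_19,19=18×0+1=1
r20: T_20,15=19×22323822+549789282=973941900; T_20,16=19×662796+22323822=34916946; T_20,17=19×13566+662796=920550; T_20,18=19×171+13566=16815; T_20,19=19×1+171=190; T_20,20=19×0+1=1
r21: T_21,16=20×34916946+973941900=1672280820; T_21,17=20×920550+34916946=53327946; T_21,18=20×16815+920550=1256850; T_21,19=20×190+16815=20615; T_21,20=20×1+190=210
r22: T_22,17=21×53327946+1672280820=2792167686; T_22,18=21×1256850+53327946=79721796; T_22,19=21×20615+1256850=1689765; T_22,20=21×210+20615=25025
Read c(22,17) = 2792167686, c(22,18) = 79721796, c(22,19) = 1689765, c(22,20) = 25025.

2792167686, 79721796, 1689765, 25025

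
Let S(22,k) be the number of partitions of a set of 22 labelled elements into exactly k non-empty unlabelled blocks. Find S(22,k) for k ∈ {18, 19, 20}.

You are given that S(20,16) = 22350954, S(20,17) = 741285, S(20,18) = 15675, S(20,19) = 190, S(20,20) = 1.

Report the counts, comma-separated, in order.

53374629, 1389850, 23485

row 21: T[21][17]=17·741285+22350954=34952799  T[21][18]=18·15675+741285=1023435  T[21][19]=19·190+15675=19285  T[21][20]=20·1+190=210
row 22: T[22][18]=18·1023435+34952799=53374629  T[22][19]=19·19285+1023435=1389850  T[22][20]=20·210+19285=23485
Read S(22,18) = 53374629, S(22,19) = 1389850, S(22,20) = 23485.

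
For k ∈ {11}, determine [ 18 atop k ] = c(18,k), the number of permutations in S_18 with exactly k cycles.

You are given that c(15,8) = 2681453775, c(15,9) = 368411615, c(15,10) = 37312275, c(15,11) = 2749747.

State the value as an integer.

60202693980

[16] T[16,9]:15*368411615+2681453775=8207628000 · T[16,10]:15*37312275+368411615=928095740 · T[16,11]:15*2749747+37312275=78558480
[17] T[17,10]:16*928095740+8207628000=23057159840 · T[17,11]:16*78558480+928095740=2185031420
[18] T[18,11]:17*2185031420+23057159840=60202693980
Read c(18,11) = 60202693980.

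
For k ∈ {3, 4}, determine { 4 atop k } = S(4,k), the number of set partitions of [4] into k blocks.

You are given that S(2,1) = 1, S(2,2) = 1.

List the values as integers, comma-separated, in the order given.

[3] T[3,2]:2*1+1=3 · T[3,3]:3*0+1=1
[4] T[4,3]:3*1+3=6 · T[4,4]:4*0+1=1
Read S(4,3) = 6, S(4,4) = 1.

6, 1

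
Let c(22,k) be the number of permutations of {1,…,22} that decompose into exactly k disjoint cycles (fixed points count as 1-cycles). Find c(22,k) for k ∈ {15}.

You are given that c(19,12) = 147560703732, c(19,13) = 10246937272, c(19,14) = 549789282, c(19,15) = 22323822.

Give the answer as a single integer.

1599718388730

r20: T_20,13=19×10246937272+147560703732=342252511900; T_20,14=19×549789282+10246937272=20692933630; T_20,15=19×22323822+549789282=973941900
r21: T_21,14=20×20692933630+342252511900=756111184500; T_21,15=20×973941900+20692933630=40171771630
r22: T_22,15=21×40171771630+756111184500=1599718388730
Read c(22,15) = 1599718388730.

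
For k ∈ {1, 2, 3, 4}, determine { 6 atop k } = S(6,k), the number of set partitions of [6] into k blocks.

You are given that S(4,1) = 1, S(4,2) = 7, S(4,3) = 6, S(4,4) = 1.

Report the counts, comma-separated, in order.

r5: T_5,1=1×1+0=1; T_5,2=2×7+1=15; T_5,3=3×6+7=25; T_5,4=4×1+6=10
r6: T_6,1=1×1+0=1; T_6,2=2×15+1=31; T_6,3=3×25+15=90; T_6,4=4×10+25=65
Read S(6,1) = 1, S(6,2) = 31, S(6,3) = 90, S(6,4) = 65.

1, 31, 90, 65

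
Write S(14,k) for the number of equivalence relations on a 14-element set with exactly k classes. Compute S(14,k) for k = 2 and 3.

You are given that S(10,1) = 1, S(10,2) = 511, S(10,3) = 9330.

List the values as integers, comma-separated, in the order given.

@11  (11,1):1·1+0→1, (11,2):511·2+1→1023, (11,3):9330·3+511→28501
@12  (12,1):1·1+0→1, (12,2):1023·2+1→2047, (12,3):28501·3+1023→86526
@13  (13,1):1·1+0→1, (13,2):2047·2+1→4095, (13,3):86526·3+2047→261625
@14  (14,2):4095·2+1→8191, (14,3):261625·3+4095→788970
Read S(14,2) = 8191, S(14,3) = 788970.

8191, 788970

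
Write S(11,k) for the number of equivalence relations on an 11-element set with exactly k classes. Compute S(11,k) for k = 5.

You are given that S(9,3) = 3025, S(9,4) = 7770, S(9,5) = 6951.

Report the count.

row 10: T[10][4]=4·7770+3025=34105  T[10][5]=5·6951+7770=42525
row 11: T[11][5]=5·42525+34105=246730
Read S(11,5) = 246730.

246730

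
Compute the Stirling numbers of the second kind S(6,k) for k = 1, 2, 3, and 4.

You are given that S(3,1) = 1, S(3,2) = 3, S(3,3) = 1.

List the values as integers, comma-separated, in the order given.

1, 31, 90, 65

r4: T_4,1=1×1+0=1; T_4,2=2×3+1=7; T_4,3=3×1+3=6; T_4,4=4×0+1=1
r5: T_5,1=1×1+0=1; T_5,2=2×7+1=15; T_5,3=3×6+7=25; T_5,4=4×1+6=10
r6: T_6,1=1×1+0=1; T_6,2=2×15+1=31; T_6,3=3×25+15=90; T_6,4=4×10+25=65
Read S(6,1) = 1, S(6,2) = 31, S(6,3) = 90, S(6,4) = 65.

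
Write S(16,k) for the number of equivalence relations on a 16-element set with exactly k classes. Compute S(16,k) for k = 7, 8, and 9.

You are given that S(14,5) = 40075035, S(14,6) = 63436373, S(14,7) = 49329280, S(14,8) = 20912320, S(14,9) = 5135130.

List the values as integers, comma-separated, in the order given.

[15] T[15,6]:6*63436373+40075035=420693273 · T[15,7]:7*49329280+63436373=408741333 · T[15,8]:8*20912320+49329280=216627840 · T[15,9]:9*5135130+20912320=67128490
[16] T[16,7]:7*408741333+420693273=3281882604 · T[16,8]:8*216627840+408741333=2141764053 · T[16,9]:9*67128490+216627840=820784250
Read S(16,7) = 3281882604, S(16,8) = 2141764053, S(16,9) = 820784250.

3281882604, 2141764053, 820784250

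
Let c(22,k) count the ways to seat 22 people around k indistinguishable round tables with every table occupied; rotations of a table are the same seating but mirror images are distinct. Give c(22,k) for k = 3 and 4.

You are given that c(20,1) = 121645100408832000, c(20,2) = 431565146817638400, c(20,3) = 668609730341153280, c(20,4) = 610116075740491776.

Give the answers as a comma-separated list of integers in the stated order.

298631902863216384000, 284093315901811468800

@21  (21,2):431565146817638400·20+121645100408832000→8752948036761600000, (21,3):668609730341153280·20+431565146817638400→13803759753640704000, (21,4):610116075740491776·20+668609730341153280→12870931245150988800
@22  (22,3):13803759753640704000·21+8752948036761600000→298631902863216384000, (22,4):12870931245150988800·21+13803759753640704000→284093315901811468800
Read c(22,3) = 298631902863216384000, c(22,4) = 284093315901811468800.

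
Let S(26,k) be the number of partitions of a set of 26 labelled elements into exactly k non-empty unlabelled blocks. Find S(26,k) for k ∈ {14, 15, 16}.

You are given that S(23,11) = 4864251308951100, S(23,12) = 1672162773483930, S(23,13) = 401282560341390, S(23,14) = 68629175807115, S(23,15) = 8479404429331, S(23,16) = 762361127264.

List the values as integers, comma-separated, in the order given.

477898618396288260, 90449030191104000, 12725877242482560

i=24: T(24,12)=4864251308951100+12·1672162773483930=24930204590758260 | T(24,13)=1672162773483930+13·401282560341390=6888836057922000 | T(24,14)=401282560341390+14·68629175807115=1362091021641000 | T(24,15)=68629175807115+15·8479404429331=195820242247080 | T(24,16)=8479404429331+16·762361127264=20677182465555
i=25: T(25,13)=24930204590758260+13·6888836057922000=114485073343744260 | T(25,14)=6888836057922000+14·1362091021641000=25958110360896000 | T(25,15)=1362091021641000+15·195820242247080=4299394655347200 | T(25,16)=195820242247080+16·20677182465555=526655161695960
i=26: T(26,14)=114485073343744260+14·25958110360896000=477898618396288260 | T(26,15)=25958110360896000+15·4299394655347200=90449030191104000 | T(26,16)=4299394655347200+16·526655161695960=12725877242482560
Read S(26,14) = 477898618396288260, S(26,15) = 90449030191104000, S(26,16) = 12725877242482560.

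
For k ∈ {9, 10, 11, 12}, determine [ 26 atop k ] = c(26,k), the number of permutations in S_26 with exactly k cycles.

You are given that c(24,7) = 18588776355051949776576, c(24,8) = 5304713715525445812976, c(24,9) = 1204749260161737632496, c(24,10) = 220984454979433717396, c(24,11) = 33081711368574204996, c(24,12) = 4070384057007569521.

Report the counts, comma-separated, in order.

@25  (25,8):5304713715525445812976·24+18588776355051949776576→145901905527662649288000, (25,9):1204749260161737632496·24+5304713715525445812976→34218695959407148992880, (25,10):220984454979433717396·24+1204749260161737632496→6508376179668146850000, (25,11):33081711368574204996·24+220984454979433717396→1014945527825214637300, (25,12):4070384057007569521·24+33081711368574204996→130770928736755873500
@26  (26,9):34218695959407148992880·25+145901905527662649288000→1001369304512841374110000, (26,10):6508376179668146850000·25+34218695959407148992880→196928100451110820242880, (26,11):1014945527825214637300·25+6508376179668146850000→31882014375298512782500, (26,12):130770928736755873500·25+1014945527825214637300→4284218746244111474800
Read c(26,9) = 1001369304512841374110000, c(26,10) = 196928100451110820242880, c(26,11) = 31882014375298512782500, c(26,12) = 4284218746244111474800.

1001369304512841374110000, 196928100451110820242880, 31882014375298512782500, 4284218746244111474800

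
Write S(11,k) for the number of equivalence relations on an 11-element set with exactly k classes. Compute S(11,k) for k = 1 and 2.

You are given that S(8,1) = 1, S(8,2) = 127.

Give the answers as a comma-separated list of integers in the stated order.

i=9: T(9,1)=0+1·1=1 | T(9,2)=1+2·127=255
i=10: T(10,1)=0+1·1=1 | T(10,2)=1+2·255=511
i=11: T(11,1)=0+1·1=1 | T(11,2)=1+2·511=1023
Read S(11,1) = 1, S(11,2) = 1023.

1, 1023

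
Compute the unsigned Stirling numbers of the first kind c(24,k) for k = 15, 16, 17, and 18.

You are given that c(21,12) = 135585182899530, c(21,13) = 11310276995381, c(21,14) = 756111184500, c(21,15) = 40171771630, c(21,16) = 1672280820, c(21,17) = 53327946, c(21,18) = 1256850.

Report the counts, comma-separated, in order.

2406046038644556, 137272511800831, 6400590336096, 241276443496

row 22: T[22][13]=21·11310276995381+135585182899530=373100999802531  T[22][14]=21·756111184500+11310276995381=27188611869881  T[22][15]=21·40171771630+756111184500=1599718388730  T[22][16]=21·1672280820+40171771630=75289668850  T[22][17]=21·53327946+1672280820=2792167686  T[22][18]=21·1256850+53327946=79721796
row 23: T[23][14]=22·27188611869881+373100999802531=971250460939913  T[23][15]=22·1599718388730+27188611869881=62382416421941  T[23][16]=22·75289668850+1599718388730=3256091103430  T[23][17]=22·2792167686+75289668850=136717357942  T[23][18]=22·79721796+2792167686=4546047198
row 24: T[24][15]=23·62382416421941+971250460939913=2406046038644556  T[24][16]=23·3256091103430+62382416421941=137272511800831  T[24][17]=23·136717357942+3256091103430=6400590336096  T[24][18]=23·4546047198+136717357942=241276443496
Read c(24,15) = 2406046038644556, c(24,16) = 137272511800831, c(24,17) = 6400590336096, c(24,18) = 241276443496.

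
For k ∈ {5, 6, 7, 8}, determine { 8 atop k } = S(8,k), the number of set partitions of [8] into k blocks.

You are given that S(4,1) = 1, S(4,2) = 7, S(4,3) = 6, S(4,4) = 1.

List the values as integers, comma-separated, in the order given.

[5] T[5,2]:2*7+1=15 · T[5,3]:3*6+7=25 · T[5,4]:4*1+6=10 · T[5,5]:5*0+1=1
[6] T[6,3]:3*25+15=90 · T[6,4]:4*10+25=65 · T[6,5]:5*1+10=15 · T[6,6]:6*0+1=1
[7] T[7,4]:4*65+90=350 · T[7,5]:5*15+65=140 · T[7,6]:6*1+15=21 · T[7,7]:7*0+1=1
[8] T[8,5]:5*140+350=1050 · T[8,6]:6*21+140=266 · T[8,7]:7*1+21=28 · T[8,8]:8*0+1=1
Read S(8,5) = 1050, S(8,6) = 266, S(8,7) = 28, S(8,8) = 1.

1050, 266, 28, 1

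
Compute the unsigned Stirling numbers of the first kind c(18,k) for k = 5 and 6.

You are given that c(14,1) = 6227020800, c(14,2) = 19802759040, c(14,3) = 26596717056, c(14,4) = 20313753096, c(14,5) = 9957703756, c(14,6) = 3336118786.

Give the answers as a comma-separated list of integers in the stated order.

r15: T_15,2=14×19802759040+6227020800=283465647360; T_15,3=14×26596717056+19802759040=392156797824; T_15,4=14×20313753096+26596717056=310989260400; T_15,5=14×9957703756+20313753096=159721605680; T_15,6=14×3336118786+9957703756=56663366760
r16: T_16,3=15×392156797824+283465647360=6165817614720; T_16,4=15×310989260400+392156797824=5056995703824; T_16,5=15×159721605680+310989260400=2706813345600; T_16,6=15×56663366760+159721605680=1009672107080
r17: T_17,4=16×5056995703824+6165817614720=87077748875904; T_17,5=16×2706813345600+5056995703824=48366009233424; T_17,6=16×1009672107080+2706813345600=18861567058880
r18: T_18,5=17×48366009233424+87077748875904=909299905844112; T_18,6=17×18861567058880+48366009233424=369012649234384
Read c(18,5) = 909299905844112, c(18,6) = 369012649234384.

909299905844112, 369012649234384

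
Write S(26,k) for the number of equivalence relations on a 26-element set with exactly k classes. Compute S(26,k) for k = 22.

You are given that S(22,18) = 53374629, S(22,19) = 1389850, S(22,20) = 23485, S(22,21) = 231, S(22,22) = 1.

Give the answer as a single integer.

238929405

i=23: T(23,19)=53374629+19·1389850=79781779 | T(23,20)=1389850+20·23485=1859550 | T(23,21)=23485+21·231=28336 | T(23,22)=231+22·1=253
i=24: T(24,20)=79781779+20·1859550=116972779 | T(24,21)=1859550+21·28336=2454606 | T(24,22)=28336+22·253=33902
i=25: T(25,21)=116972779+21·2454606=168519505 | T(25,22)=2454606+22·33902=3200450
i=26: T(26,22)=168519505+22·3200450=238929405
Read S(26,22) = 238929405.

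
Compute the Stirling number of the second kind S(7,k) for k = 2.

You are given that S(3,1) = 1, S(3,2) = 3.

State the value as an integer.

[4] T[4,1]:1*1+0=1 · T[4,2]:2*3+1=7
[5] T[5,1]:1*1+0=1 · T[5,2]:2*7+1=15
[6] T[6,1]:1*1+0=1 · T[6,2]:2*15+1=31
[7] T[7,2]:2*31+1=63
Read S(7,2) = 63.

63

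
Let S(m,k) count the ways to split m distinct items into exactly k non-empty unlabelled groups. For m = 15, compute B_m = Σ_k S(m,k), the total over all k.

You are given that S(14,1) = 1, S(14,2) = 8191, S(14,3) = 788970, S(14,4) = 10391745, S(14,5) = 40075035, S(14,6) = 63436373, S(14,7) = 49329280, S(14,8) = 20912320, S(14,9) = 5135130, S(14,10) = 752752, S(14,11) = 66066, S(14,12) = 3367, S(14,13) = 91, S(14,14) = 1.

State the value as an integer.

@15  (15,1):1·1+0→1, (15,2):8191·2+1→16383, (15,3):788970·3+8191→2375101, (15,4):10391745·4+788970→42355950, (15,5):40075035·5+10391745→210766920, (15,6):63436373·6+40075035→420693273, (15,7):49329280·7+63436373→408741333, (15,8):20912320·8+49329280→216627840, (15,9):5135130·9+20912320→67128490, (15,10):752752·10+5135130→12662650, (15,11):66066·11+752752→1479478, (15,12):3367·12+66066→106470, (15,13):91·13+3367→4550, (15,14):1·14+91→105, (15,15):0·15+1→1
B_15 = ΣS(15,k) = 1+16383+2375101+42355950+210766920+420693273+408741333+216627840+67128490+12662650+1479478+106470+4550+105+1 = 1382958545

1382958545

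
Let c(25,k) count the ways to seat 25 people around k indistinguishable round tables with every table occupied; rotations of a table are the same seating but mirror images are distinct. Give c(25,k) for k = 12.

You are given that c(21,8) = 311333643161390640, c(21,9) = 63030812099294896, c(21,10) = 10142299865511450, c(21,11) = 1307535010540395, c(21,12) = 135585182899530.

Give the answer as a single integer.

@22  (22,9):63030812099294896·21+311333643161390640→1634980697246583456, (22,10):10142299865511450·21+63030812099294896→276019109275035346, (22,11):1307535010540395·21+10142299865511450→37600535086859745, (22,12):135585182899530·21+1307535010540395→4154823851430525
@23  (23,10):276019109275035346·22+1634980697246583456→7707401101297361068, (23,11):37600535086859745·22+276019109275035346→1103230881185949736, (23,12):4154823851430525·22+37600535086859745→129006659818331295
@24  (24,11):1103230881185949736·23+7707401101297361068→33081711368574204996, (24,12):129006659818331295·23+1103230881185949736→4070384057007569521
@25  (25,12):4070384057007569521·24+33081711368574204996→130770928736755873500
Read c(25,12) = 130770928736755873500.

130770928736755873500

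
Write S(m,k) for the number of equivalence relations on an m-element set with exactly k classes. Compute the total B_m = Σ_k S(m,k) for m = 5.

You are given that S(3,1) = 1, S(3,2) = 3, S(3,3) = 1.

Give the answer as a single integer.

@4  (4,1):1·1+0→1, (4,2):3·2+1→7, (4,3):1·3+3→6, (4,4):0·4+1→1
@5  (5,1):1·1+0→1, (5,2):7·2+1→15, (5,3):6·3+7→25, (5,4):1·4+6→10, (5,5):0·5+1→1
B_5 = ΣS(5,k) = 1+15+25+10+1 = 52

52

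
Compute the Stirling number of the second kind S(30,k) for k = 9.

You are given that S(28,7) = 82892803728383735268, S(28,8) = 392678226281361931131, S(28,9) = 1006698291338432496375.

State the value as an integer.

88300984248924568770870

i=29: T(29,8)=82892803728383735268+8·392678226281361931131=3224318613979279184316 | T(29,9)=392678226281361931131+9·1006698291338432496375=9452962848327254398506
i=30: T(30,9)=3224318613979279184316+9·9452962848327254398506=88300984248924568770870
Read S(30,9) = 88300984248924568770870.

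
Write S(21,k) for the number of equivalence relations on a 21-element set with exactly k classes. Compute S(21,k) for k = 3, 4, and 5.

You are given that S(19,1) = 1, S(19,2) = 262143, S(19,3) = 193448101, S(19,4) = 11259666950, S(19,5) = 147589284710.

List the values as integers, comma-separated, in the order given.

1742343625, 181509070050, 3791262568401

r20: T_20,2=2×262143+1=524287; T_20,3=3×193448101+262143=580606446; T_20,4=4×11259666950+193448101=45232115901; T_20,5=5×147589284710+11259666950=749206090500
r21: T_21,3=3×580606446+524287=1742343625; T_21,4=4×45232115901+580606446=181509070050; T_21,5=5×749206090500+45232115901=3791262568401
Read S(21,3) = 1742343625, S(21,4) = 181509070050, S(21,5) = 3791262568401.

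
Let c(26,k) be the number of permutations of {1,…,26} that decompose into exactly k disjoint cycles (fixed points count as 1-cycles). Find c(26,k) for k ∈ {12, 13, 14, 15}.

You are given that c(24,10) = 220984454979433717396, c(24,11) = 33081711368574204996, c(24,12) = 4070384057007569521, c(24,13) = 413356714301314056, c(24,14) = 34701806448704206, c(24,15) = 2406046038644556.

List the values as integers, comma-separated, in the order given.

[25] T[25,11]:24*33081711368574204996+220984454979433717396=1014945527825214637300 · T[25,12]:24*4070384057007569521+33081711368574204996=130770928736755873500 · T[25,13]:24*413356714301314056+4070384057007569521=13990945200239106865 · T[25,14]:24*34701806448704206+413356714301314056=1246200069070215000 · T[25,15]:24*2406046038644556+34701806448704206=92446911376173550
[26] T[26,12]:25*130770928736755873500+1014945527825214637300=4284218746244111474800 · T[26,13]:25*13990945200239106865+130770928736755873500=480544558742733545125 · T[26,14]:25*1246200069070215000+13990945200239106865=45145946926994481865 · T[26,15]:25*92446911376173550+1246200069070215000=3557372853474553750
Read c(26,12) = 4284218746244111474800, c(26,13) = 480544558742733545125, c(26,14) = 45145946926994481865, c(26,15) = 3557372853474553750.

4284218746244111474800, 480544558742733545125, 45145946926994481865, 3557372853474553750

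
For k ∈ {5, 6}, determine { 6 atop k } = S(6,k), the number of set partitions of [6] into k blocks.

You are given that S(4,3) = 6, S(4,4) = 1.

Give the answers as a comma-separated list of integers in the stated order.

15, 1

[5] T[5,4]:4*1+6=10 · T[5,5]:5*0+1=1
[6] T[6,5]:5*1+10=15 · T[6,6]:6*0+1=1
Read S(6,5) = 15, S(6,6) = 1.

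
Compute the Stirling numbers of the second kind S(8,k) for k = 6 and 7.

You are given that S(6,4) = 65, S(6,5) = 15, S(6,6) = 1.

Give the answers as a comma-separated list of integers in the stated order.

266, 28

@7  (7,5):15·5+65→140, (7,6):1·6+15→21, (7,7):0·7+1→1
@8  (8,6):21·6+140→266, (8,7):1·7+21→28
Read S(8,6) = 266, S(8,7) = 28.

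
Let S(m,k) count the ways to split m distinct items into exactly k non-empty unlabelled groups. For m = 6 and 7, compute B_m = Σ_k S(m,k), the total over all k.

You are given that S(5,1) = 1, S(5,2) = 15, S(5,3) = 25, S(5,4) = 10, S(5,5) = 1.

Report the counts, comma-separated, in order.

203, 877

@6  (6,1):1·1+0→1, (6,2):15·2+1→31, (6,3):25·3+15→90, (6,4):10·4+25→65, (6,5):1·5+10→15, (6,6):0·6+1→1
@7  (7,1):1·1+0→1, (7,2):31·2+1→63, (7,3):90·3+31→301, (7,4):65·4+90→350, (7,5):15·5+65→140, (7,6):1·6+15→21, (7,7):0·7+1→1
B_6 = ΣS(6,k) = 1+31+90+65+15+1 = 203
B_7 = ΣS(7,k) = 1+63+301+350+140+21+1 = 877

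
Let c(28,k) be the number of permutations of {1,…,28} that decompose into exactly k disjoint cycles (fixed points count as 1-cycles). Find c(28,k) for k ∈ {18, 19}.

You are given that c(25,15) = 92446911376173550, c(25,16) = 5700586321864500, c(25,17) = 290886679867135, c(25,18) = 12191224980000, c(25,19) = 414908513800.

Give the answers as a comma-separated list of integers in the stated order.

i=26: T(26,16)=92446911376173550+25·5700586321864500=234961569422786050 | T(26,17)=5700586321864500+25·290886679867135=12972753318542875 | T(26,18)=290886679867135+25·12191224980000=595667304367135 | T(26,19)=12191224980000+25·414908513800=22563937825000
i=27: T(27,17)=234961569422786050+26·12972753318542875=572253155704900800 | T(27,18)=12972753318542875+26·595667304367135=28460103232088385 | T(27,19)=595667304367135+26·22563937825000=1182329687817135
i=28: T(28,18)=572253155704900800+27·28460103232088385=1340675942971287195 | T(28,19)=28460103232088385+27·1182329687817135=60383004803151030
Read c(28,18) = 1340675942971287195, c(28,19) = 60383004803151030.

1340675942971287195, 60383004803151030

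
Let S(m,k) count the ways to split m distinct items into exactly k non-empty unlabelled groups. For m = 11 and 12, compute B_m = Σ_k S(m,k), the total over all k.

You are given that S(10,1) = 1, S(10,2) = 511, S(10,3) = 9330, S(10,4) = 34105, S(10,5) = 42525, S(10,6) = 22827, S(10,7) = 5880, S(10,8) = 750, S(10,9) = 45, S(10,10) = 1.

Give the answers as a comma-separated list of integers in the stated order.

678570, 4213597

@11  (11,1):1·1+0→1, (11,2):511·2+1→1023, (11,3):9330·3+511→28501, (11,4):34105·4+9330→145750, (11,5):42525·5+34105→246730, (11,6):22827·6+42525→179487, (11,7):5880·7+22827→63987, (11,8):750·8+5880→11880, (11,9):45·9+750→1155, (11,10):1·10+45→55, (11,11):0·11+1→1
@12  (12,1):1·1+0→1, (12,2):1023·2+1→2047, (12,3):28501·3+1023→86526, (12,4):145750·4+28501→611501, (12,5):246730·5+145750→1379400, (12,6):179487·6+246730→1323652, (12,7):63987·7+179487→627396, (12,8):11880·8+63987→159027, (12,9):1155·9+11880→22275, (12,10):55·10+1155→1705, (12,11):1·11+55→66, (12,12):0·12+1→1
B_11 = ΣS(11,k) = 1+1023+28501+145750+246730+179487+63987+11880+1155+55+1 = 678570
B_12 = ΣS(12,k) = 1+2047+86526+611501+1379400+1323652+627396+159027+22275+1705+66+1 = 4213597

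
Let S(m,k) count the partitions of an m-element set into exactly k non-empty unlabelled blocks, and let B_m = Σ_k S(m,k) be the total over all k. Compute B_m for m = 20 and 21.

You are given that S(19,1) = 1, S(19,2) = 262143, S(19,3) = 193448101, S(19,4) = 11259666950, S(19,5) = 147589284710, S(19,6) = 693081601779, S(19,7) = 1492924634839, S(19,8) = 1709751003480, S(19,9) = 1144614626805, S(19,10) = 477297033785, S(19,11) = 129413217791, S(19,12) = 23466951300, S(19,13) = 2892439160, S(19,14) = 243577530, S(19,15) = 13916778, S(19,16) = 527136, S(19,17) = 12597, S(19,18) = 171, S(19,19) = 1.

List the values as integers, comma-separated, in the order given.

51724158235372, 474869816156751

r20: T_20,1=1×1+0=1; T_20,2=2×262143+1=524287; T_20,3=3×193448101+262143=580606446; T_20,4=4×11259666950+193448101=45232115901; T_20,5=5×147589284710+11259666950=749206090500; T_20,6=6×693081601779+147589284710=4306078895384; T_20,7=7×1492924634839+693081601779=11143554045652; T_20,8=8×1709751003480+1492924634839=15170932662679; T_20,9=9×1144614626805+1709751003480=12011282644725; T_20,10=10×477297033785+1144614626805=5917584964655; T_20,11=11×129413217791+477297033785=1900842429486; T_20,12=12×23466951300+129413217791=411016633391; T_20,13=13×2892439160+23466951300=61068660380; T_20,14=14×243577530+2892439160=6302524580; T_20,15=15×13916778+243577530=452329200; T_20,16=16×527136+13916778=22350954; T_20,17=17×12597+527136=741285; T_20,18=18×171+12597=15675; T_20,19=19×1+171=190; T_20,20=20×0+1=1
r21: T_21,1=1×1+0=1; T_21,2=2×524287+1=1048575; T_21,3=3×580606446+524287=1742343625; T_21,4=4×45232115901+580606446=181509070050; T_21,5=5×749206090500+45232115901=3791262568401; T_21,6=6×4306078895384+749206090500=26585679462804; T_21,7=7×11143554045652+4306078895384=82310957214948; T_21,8=8×15170932662679+11143554045652=132511015347084; T_21,9=9×12011282644725+15170932662679=123272476465204; T_21,10=10×5917584964655+12011282644725=71187132291275; T_21,11=11×1900842429486+5917584964655=26826851689001; T_21,12=12×411016633391+1900842429486=6833042030178; T_21,13=13×61068660380+411016633391=1204909218331; T_21,14=14×6302524580+61068660380=149304004500; T_21,15=15×452329200+6302524580=13087462580; T_21,16=16×22350954+452329200=809944464; T_21,17=17×741285+22350954=34952799; T_21,18=18×15675+741285=1023435; T_21,19=19×190+15675=19285; T_21,20=20×1+190=210; T_21,21=21×0+1=1
B_20 = ΣS(20,k) = 1+524287+580606446+45232115901+749206090500+4306078895384+11143554045652+15170932662679+12011282644725+5917584964655+1900842429486+411016633391+61068660380+6302524580+452329200+22350954+741285+15675+190+1 = 51724158235372
B_21 = ΣS(21,k) = 1+1048575+1742343625+181509070050+3791262568401+26585679462804+82310957214948+132511015347084+123272476465204+71187132291275+26826851689001+6833042030178+1204909218331+149304004500+13087462580+809944464+34952799+1023435+19285+210+1 = 474869816156751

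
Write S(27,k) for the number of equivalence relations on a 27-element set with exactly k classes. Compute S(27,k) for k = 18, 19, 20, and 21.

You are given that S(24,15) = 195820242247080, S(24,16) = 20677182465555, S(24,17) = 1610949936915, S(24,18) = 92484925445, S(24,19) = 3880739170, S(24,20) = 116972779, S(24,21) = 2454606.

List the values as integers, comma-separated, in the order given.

i=25: T(25,16)=195820242247080+16·20677182465555=526655161695960 | T(25,17)=20677182465555+17·1610949936915=48063331393110 | T(25,18)=1610949936915+18·92484925445=3275678594925 | T(25,19)=92484925445+19·3880739170=166218969675 | T(25,20)=3880739170+20·116972779=6220194750 | T(25,21)=116972779+21·2454606=168519505
i=26: T(26,17)=526655161695960+17·48063331393110=1343731795378830 | T(26,18)=48063331393110+18·3275678594925=107025546101760 | T(26,19)=3275678594925+19·166218969675=6433839018750 | T(26,20)=166218969675+20·6220194750=290622864675 | T(26,21)=6220194750+21·168519505=9759104355
i=27: T(27,18)=1343731795378830+18·107025546101760=3270191625210510 | T(27,19)=107025546101760+19·6433839018750=229268487458010 | T(27,20)=6433839018750+20·290622864675=12246296312250 | T(27,21)=290622864675+21·9759104355=495564056130
Read S(27,18) = 3270191625210510, S(27,19) = 229268487458010, S(27,20) = 12246296312250, S(27,21) = 495564056130.

3270191625210510, 229268487458010, 12246296312250, 495564056130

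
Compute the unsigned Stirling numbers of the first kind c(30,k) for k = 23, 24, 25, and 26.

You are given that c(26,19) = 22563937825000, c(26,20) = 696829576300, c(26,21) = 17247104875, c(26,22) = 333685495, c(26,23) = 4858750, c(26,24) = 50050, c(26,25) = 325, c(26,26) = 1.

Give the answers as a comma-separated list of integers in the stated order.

@27  (27,20):696829576300·26+22563937825000→40681506808800, (27,21):17247104875·26+696829576300→1145254303050, (27,22):333685495·26+17247104875→25922927745, (27,23):4858750·26+333685495→460012995, (27,24):50050·26+4858750→6160050, (27,25):325·26+50050→58500, (27,26):1·26+325→351
@28  (28,21):1145254303050·27+40681506808800→71603372991150, (28,22):25922927745·27+1145254303050→1845173352165, (28,23):460012995·27+25922927745→38343278610, (28,24):6160050·27+460012995→626334345, (28,25):58500·27+6160050→7739550, (28,26):351·27+58500→67977
@29  (29,22):1845173352165·28+71603372991150→123268226851770, (29,23):38343278610·28+1845173352165→2918785153245, (29,24):626334345·28+38343278610→55880640270, (29,25):7739550·28+626334345→843041745, (29,26):67977·28+7739550→9642906
@30  (30,23):2918785153245·29+123268226851770→207912996295875, (30,24):55880640270·29+2918785153245→4539323721075, (30,25):843041745·29+55880640270→80328850875, (30,26):9642906·29+843041745→1122686019
Read c(30,23) = 207912996295875, c(30,24) = 4539323721075, c(30,25) = 80328850875, c(30,26) = 1122686019.

207912996295875, 4539323721075, 80328850875, 1122686019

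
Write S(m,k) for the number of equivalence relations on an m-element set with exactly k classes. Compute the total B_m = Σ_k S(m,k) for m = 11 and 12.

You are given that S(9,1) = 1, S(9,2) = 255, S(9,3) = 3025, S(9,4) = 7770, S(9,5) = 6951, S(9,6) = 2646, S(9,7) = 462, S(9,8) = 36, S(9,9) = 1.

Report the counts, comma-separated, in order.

678570, 4213597

row 10: T[10][1]=1·1+0=1  T[10][2]=2·255+1=511  T[10][3]=3·3025+255=9330  T[10][4]=4·7770+3025=34105  T[10][5]=5·6951+7770=42525  T[10][6]=6·2646+6951=22827  T[10][7]=7·462+2646=5880  T[10][8]=8·36+462=750  T[10][9]=9·1+36=45  T[10][10]=10·0+1=1
row 11: T[11][1]=1·1+0=1  T[11][2]=2·511+1=1023  T[11][3]=3·9330+511=28501  T[11][4]=4·34105+9330=145750  T[11][5]=5·42525+34105=246730  T[11][6]=6·22827+42525=179487  T[11][7]=7·5880+22827=63987  T[11][8]=8·750+5880=11880  T[11][9]=9·45+750=1155  T[11][10]=10·1+45=55  T[11][11]=11·0+1=1
row 12: T[12][1]=1·1+0=1  T[12][2]=2·1023+1=2047  T[12][3]=3·28501+1023=86526  T[12][4]=4·145750+28501=611501  T[12][5]=5·246730+145750=1379400  T[12][6]=6·179487+246730=1323652  T[12][7]=7·63987+179487=627396  T[12][8]=8·11880+63987=159027  T[12][9]=9·1155+11880=22275  T[12][10]=10·55+1155=1705  T[12][11]=11·1+55=66  T[12][12]=12·0+1=1
B_11 = ΣS(11,k) = 1+1023+28501+145750+246730+179487+63987+11880+1155+55+1 = 678570
B_12 = ΣS(12,k) = 1+2047+86526+611501+1379400+1323652+627396+159027+22275+1705+66+1 = 4213597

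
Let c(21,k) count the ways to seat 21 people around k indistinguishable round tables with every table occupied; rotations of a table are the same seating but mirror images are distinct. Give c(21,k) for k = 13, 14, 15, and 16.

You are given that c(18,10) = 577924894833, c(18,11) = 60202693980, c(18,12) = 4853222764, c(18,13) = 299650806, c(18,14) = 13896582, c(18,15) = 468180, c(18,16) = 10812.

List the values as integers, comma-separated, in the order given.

[19] T[19,11]:18*60202693980+577924894833=1661573386473 · T[19,12]:18*4853222764+60202693980=147560703732 · T[19,13]:18*299650806+4853222764=10246937272 · T[19,14]:18*13896582+299650806=549789282 · T[19,15]:18*468180+13896582=22323822 · T[19,16]:18*10812+468180=662796
[20] T[20,12]:19*147560703732+1661573386473=4465226757381 · T[20,13]:19*10246937272+147560703732=342252511900 · T[20,14]:19*549789282+10246937272=20692933630 · T[20,15]:19*22323822+549789282=973941900 · T[20,16]:19*662796+22323822=34916946
[21] T[21,13]:20*342252511900+4465226757381=11310276995381 · T[21,14]:20*20692933630+342252511900=756111184500 · T[21,15]:20*973941900+20692933630=40171771630 · T[21,16]:20*34916946+973941900=1672280820
Read c(21,13) = 11310276995381, c(21,14) = 756111184500, c(21,15) = 40171771630, c(21,16) = 1672280820.

11310276995381, 756111184500, 40171771630, 1672280820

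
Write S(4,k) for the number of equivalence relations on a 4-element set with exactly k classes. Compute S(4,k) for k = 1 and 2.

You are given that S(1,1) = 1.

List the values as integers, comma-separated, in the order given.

@2  (2,1):1·1+0→1, (2,2):0·2+1→1
@3  (3,1):1·1+0→1, (3,2):1·2+1→3
@4  (4,1):1·1+0→1, (4,2):3·2+1→7
Read S(4,1) = 1, S(4,2) = 7.

1, 7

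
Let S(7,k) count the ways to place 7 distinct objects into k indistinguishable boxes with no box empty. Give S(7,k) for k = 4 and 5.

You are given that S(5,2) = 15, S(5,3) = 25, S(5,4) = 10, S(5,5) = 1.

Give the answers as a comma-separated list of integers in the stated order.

350, 140

[6] T[6,3]:3*25+15=90 · T[6,4]:4*10+25=65 · T[6,5]:5*1+10=15
[7] T[7,4]:4*65+90=350 · T[7,5]:5*15+65=140
Read S(7,4) = 350, S(7,5) = 140.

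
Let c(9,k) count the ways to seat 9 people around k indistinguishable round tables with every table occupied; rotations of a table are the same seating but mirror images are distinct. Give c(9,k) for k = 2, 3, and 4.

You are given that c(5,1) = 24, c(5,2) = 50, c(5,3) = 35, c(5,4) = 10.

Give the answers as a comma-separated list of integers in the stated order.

109584, 118124, 67284

r6: T_6,1=5×24+0=120; T_6,2=5×50+24=274; T_6,3=5×35+50=225; T_6,4=5×10+35=85
r7: T_7,1=6×120+0=720; T_7,2=6×274+120=1764; T_7,3=6×225+274=1624; T_7,4=6×85+225=735
r8: T_8,1=7×720+0=5040; T_8,2=7×1764+720=13068; T_8,3=7×1624+1764=13132; T_8,4=7×735+1624=6769
r9: T_9,2=8×13068+5040=109584; T_9,3=8×13132+13068=118124; T_9,4=8×6769+13132=67284
Read c(9,2) = 109584, c(9,3) = 118124, c(9,4) = 67284.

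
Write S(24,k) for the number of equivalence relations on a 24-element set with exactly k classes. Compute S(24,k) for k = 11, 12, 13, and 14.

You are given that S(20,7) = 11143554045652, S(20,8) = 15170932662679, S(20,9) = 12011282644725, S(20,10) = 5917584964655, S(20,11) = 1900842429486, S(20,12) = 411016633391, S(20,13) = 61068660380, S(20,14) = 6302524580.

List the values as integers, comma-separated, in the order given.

63100165695775560, 24930204590758260, 6888836057922000, 1362091021641000

@21  (21,8):15170932662679·8+11143554045652→132511015347084, (21,9):12011282644725·9+15170932662679→123272476465204, (21,10):5917584964655·10+12011282644725→71187132291275, (21,11):1900842429486·11+5917584964655→26826851689001, (21,12):411016633391·12+1900842429486→6833042030178, (21,13):61068660380·13+411016633391→1204909218331, (21,14):6302524580·14+61068660380→149304004500
@22  (22,9):123272476465204·9+132511015347084→1241963303533920, (22,10):71187132291275·10+123272476465204→835143799377954, (22,11):26826851689001·11+71187132291275→366282500870286, (22,12):6833042030178·12+26826851689001→108823356051137, (22,13):1204909218331·13+6833042030178→22496861868481, (22,14):149304004500·14+1204909218331→3295165281331
@23  (23,10):835143799377954·10+1241963303533920→9593401297313460, (23,11):366282500870286·11+835143799377954→4864251308951100, (23,12):108823356051137·12+366282500870286→1672162773483930, (23,13):22496861868481·13+108823356051137→401282560341390, (23,14):3295165281331·14+22496861868481→68629175807115
@24  (24,11):4864251308951100·11+9593401297313460→63100165695775560, (24,12):1672162773483930·12+4864251308951100→24930204590758260, (24,13):401282560341390·13+1672162773483930→6888836057922000, (24,14):68629175807115·14+401282560341390→1362091021641000
Read S(24,11) = 63100165695775560, S(24,12) = 24930204590758260, S(24,13) = 6888836057922000, S(24,14) = 1362091021641000.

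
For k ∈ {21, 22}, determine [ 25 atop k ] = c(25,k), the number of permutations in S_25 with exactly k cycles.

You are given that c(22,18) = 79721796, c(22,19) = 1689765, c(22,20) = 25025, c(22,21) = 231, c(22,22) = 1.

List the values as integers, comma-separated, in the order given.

238810495, 3795000

[23] T[23,19]:22*1689765+79721796=116896626 · T[23,20]:22*25025+1689765=2240315 · T[23,21]:22*231+25025=30107 · T[23,22]:22*1+231=253
[24] T[24,20]:23*2240315+116896626=168423871 · T[24,21]:23*30107+2240315=2932776 · T[24,22]:23*253+30107=35926
[25] T[25,21]:24*2932776+168423871=238810495 · T[25,22]:24*35926+2932776=3795000
Read c(25,21) = 238810495, c(25,22) = 3795000.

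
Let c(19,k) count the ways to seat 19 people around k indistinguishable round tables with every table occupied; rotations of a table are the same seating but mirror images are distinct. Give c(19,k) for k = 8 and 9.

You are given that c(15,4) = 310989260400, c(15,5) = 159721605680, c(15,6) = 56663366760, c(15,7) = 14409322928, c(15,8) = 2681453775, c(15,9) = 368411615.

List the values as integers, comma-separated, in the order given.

r16: T_16,5=15×159721605680+310989260400=2706813345600; T_16,6=15×56663366760+159721605680=1009672107080; T_16,7=15×14409322928+56663366760=272803210680; T_16,8=15×2681453775+14409322928=54631129553; T_16,9=15×368411615+2681453775=8207628000
r17: T_17,6=16×1009672107080+2706813345600=18861567058880; T_17,7=16×272803210680+1009672107080=5374523477960; T_17,8=16×54631129553+272803210680=1146901283528; T_17,9=16×8207628000+54631129553=185953177553
r18: T_18,7=17×5374523477960+18861567058880=110228466184200; T_18,8=17×1146901283528+5374523477960=24871845297936; T_18,9=17×185953177553+1146901283528=4308105301929
r19: T_19,8=18×24871845297936+110228466184200=557921681547048; T_19,9=18×4308105301929+24871845297936=102417740732658
Read c(19,8) = 557921681547048, c(19,9) = 102417740732658.

557921681547048, 102417740732658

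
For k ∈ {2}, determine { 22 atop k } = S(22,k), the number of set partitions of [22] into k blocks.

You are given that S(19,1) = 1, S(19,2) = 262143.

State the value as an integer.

i=20: T(20,1)=0+1·1=1 | T(20,2)=1+2·262143=524287
i=21: T(21,1)=0+1·1=1 | T(21,2)=1+2·524287=1048575
i=22: T(22,2)=1+2·1048575=2097151
Read S(22,2) = 2097151.

2097151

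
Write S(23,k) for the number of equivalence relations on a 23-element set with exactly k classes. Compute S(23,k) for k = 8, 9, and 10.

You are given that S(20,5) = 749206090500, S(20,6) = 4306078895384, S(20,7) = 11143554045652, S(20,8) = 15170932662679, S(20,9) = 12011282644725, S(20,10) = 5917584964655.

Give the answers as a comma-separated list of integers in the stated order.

9741955019900400, 12320068811796900, 9593401297313460

[21] T[21,6]:6*4306078895384+749206090500=26585679462804 · T[21,7]:7*11143554045652+4306078895384=82310957214948 · T[21,8]:8*15170932662679+11143554045652=132511015347084 · T[21,9]:9*12011282644725+15170932662679=123272476465204 · T[21,10]:10*5917584964655+12011282644725=71187132291275
[22] T[22,7]:7*82310957214948+26585679462804=602762379967440 · T[22,8]:8*132511015347084+82310957214948=1142399079991620 · T[22,9]:9*123272476465204+132511015347084=1241963303533920 · T[22,10]:10*71187132291275+123272476465204=835143799377954
[23] T[23,8]:8*1142399079991620+602762379967440=9741955019900400 · T[23,9]:9*1241963303533920+1142399079991620=12320068811796900 · T[23,10]:10*835143799377954+1241963303533920=9593401297313460
Read S(23,8) = 9741955019900400, S(23,9) = 12320068811796900, S(23,10) = 9593401297313460.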